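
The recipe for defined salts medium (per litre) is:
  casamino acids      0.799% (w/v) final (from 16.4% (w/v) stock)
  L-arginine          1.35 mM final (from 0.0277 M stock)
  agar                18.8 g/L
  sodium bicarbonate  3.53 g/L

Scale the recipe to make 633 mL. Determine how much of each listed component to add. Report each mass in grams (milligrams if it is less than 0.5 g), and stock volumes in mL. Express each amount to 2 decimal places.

casamino acids 30.84 mL; L-arginine 30.85 mL; agar 11.90 g; sodium bicarbonate 2.23 g

Target volume = 633 mL = 0.633 L.
casamino acids: V = C2·V2/C1 = 0.799% ÷ 16.4% × 633 mL = 30.84 mL
L-arginine: dilute stock: 1.35 mM × 633 mL ÷ 27.7 mM = 30.85 mL
agar: 18.8 g/L × 0.633 L = 11.90 g
sodium bicarbonate: 3.53 g/L × 0.633 L = 2.23 g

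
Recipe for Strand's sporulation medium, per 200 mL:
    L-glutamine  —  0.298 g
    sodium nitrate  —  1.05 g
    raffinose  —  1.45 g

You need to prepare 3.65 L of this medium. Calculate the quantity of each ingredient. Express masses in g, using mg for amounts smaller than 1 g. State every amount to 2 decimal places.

Scale factor = 3650 mL / 200 mL = 18.25.
L-glutamine: 0.298 g × (3650 mL / 200 mL) = 5.44 g
sodium nitrate: 1.05 g × (3650 mL / 200 mL) = 19.16 g
raffinose: 1.45 g × (3650 mL / 200 mL) = 26.46 g

L-glutamine 5.44 g; sodium nitrate 19.16 g; raffinose 26.46 g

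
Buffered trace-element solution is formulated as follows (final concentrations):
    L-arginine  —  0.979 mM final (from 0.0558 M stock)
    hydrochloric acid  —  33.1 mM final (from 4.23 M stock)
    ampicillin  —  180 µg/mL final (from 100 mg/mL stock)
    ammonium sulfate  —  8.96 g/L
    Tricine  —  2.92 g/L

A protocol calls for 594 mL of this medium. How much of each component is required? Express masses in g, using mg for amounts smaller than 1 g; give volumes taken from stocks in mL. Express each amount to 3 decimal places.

Target volume = 594 mL = 0.594 L.
L-arginine: dilute stock: 0.979 mM × 594 mL ÷ 55.8 mM = 10.422 mL
hydrochloric acid: dilute stock: 33.1 mM × 594 mL ÷ 4230 mM = 4.648 mL
ampicillin: C1V1 = C2V2 → 180 µg/mL × 594 mL ÷ 100000 µg/mL = 1.069 mL
ammonium sulfate: 8.96 g/L × 0.594 L = 5.322 g
Tricine: 2.92 g/L × 0.594 L = 1.734 g

L-arginine 10.422 mL; hydrochloric acid 4.648 mL; ampicillin 1.069 mL; ammonium sulfate 5.322 g; Tricine 1.734 g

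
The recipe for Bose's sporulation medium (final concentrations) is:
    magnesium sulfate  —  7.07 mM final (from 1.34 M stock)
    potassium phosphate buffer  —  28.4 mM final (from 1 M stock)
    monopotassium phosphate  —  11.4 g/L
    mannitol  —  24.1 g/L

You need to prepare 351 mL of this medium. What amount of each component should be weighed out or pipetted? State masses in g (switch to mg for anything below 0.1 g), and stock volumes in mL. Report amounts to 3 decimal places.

Scale factor relative to 1 L: 0.351.
magnesium sulfate: V = C2·V2/C1 = 7.07 mM × 351 mL ÷ 1340 mM = 1.852 mL
potassium phosphate buffer: V = C2·V2/C1 = 28.4 mM × 351 mL ÷ 1000 mM = 9.968 mL
monopotassium phosphate: 11.4 g/L × 0.351 L = 4.001 g
mannitol: 24.1 g/L × 0.351 L = 8.459 g

magnesium sulfate 1.852 mL; potassium phosphate buffer 9.968 mL; monopotassium phosphate 4.001 g; mannitol 8.459 g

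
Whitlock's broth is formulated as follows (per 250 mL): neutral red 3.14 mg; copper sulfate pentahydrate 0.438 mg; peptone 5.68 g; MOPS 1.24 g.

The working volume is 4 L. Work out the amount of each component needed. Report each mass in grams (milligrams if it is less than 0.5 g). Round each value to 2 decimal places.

neutral red 50.24 mg; copper sulfate pentahydrate 7.01 mg; peptone 90.88 g; MOPS 19.84 g

Ratio of target to recipe volume: 4000 / 250 = 16.
neutral red: 3.14 mg × (4000 mL / 250 mL) = 50.24 mg
copper sulfate pentahydrate: 0.438 mg × (4000 mL / 250 mL) = 7.01 mg
peptone: 5.68 g × (4000 mL / 250 mL) = 90.88 g
MOPS: 1.24 g × (4000 mL / 250 mL) = 19.84 g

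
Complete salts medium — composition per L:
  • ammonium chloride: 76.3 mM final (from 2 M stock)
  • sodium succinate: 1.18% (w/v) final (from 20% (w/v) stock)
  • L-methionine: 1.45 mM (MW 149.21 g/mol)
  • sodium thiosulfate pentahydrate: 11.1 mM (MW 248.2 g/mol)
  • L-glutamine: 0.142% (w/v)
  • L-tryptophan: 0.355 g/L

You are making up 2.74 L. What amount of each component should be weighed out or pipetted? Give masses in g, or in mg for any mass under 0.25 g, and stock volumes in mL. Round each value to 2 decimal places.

ammonium chloride 104.53 mL; sodium succinate 161.66 mL; L-methionine 0.59 g; sodium thiosulfate pentahydrate 7.55 g; L-glutamine 3.89 g; L-tryptophan 0.97 g

Scale factor relative to 1 L: 2.74.
ammonium chloride: V = C2·V2/C1 = 76.3 mM × 2740 mL ÷ 2000 mM = 104.53 mL
sodium succinate: dilute stock: 1.18% ÷ 20% × 2740 mL = 161.66 mL
L-methionine: 1.45 mmol/L × 149.21 g/mol × 2.74 L ÷ 1000 = 0.59 g
sodium thiosulfate pentahydrate: 11.1 mmol/L × 248.2 g/mol × 2.74 L ÷ 1000 = 7.55 g
L-glutamine: 0.142% w/v = 1.42 g/L → 1.42 × 2.74 L = 3.89 g
L-tryptophan: 0.355 g/L × 2.74 L = 0.97 g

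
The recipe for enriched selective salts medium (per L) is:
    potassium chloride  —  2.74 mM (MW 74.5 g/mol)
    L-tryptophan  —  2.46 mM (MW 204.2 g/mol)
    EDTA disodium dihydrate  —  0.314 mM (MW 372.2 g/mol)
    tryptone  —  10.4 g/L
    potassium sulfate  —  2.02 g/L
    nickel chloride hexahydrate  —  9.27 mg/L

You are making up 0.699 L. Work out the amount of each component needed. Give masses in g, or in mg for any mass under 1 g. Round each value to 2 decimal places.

potassium chloride 142.69 mg; L-tryptophan 351.13 mg; EDTA disodium dihydrate 81.69 mg; tryptone 7.27 g; potassium sulfate 1.41 g; nickel chloride hexahydrate 6.48 mg

Scale factor relative to 1 L: 0.699.
potassium chloride: 2.74 mmol/L × 74.5 mg/mmol × 0.699 L = 142.69 mg
L-tryptophan: 2.46 mmol/L × 204.2 mg/mmol × 0.699 L = 351.13 mg
EDTA disodium dihydrate: 0.314 mmol/L × 372.2 mg/mmol × 0.699 L = 81.69 mg
tryptone: 10.4 g/L × 0.699 L = 7.27 g
potassium sulfate: 2.02 g/L × 0.699 L = 1.41 g
nickel chloride hexahydrate: 9.27 mg/L × 0.699 L = 6.48 mg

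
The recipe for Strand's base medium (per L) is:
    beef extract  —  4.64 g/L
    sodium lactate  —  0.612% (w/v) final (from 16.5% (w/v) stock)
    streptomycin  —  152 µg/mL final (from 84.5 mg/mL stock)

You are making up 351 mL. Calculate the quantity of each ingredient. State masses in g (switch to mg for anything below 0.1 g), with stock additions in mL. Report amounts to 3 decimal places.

Target volume = 351 mL = 0.351 L.
beef extract: 4.64 g/L × 0.351 L = 1.629 g
sodium lactate: C1V1 = C2V2 → 0.612% ÷ 16.5% × 351 mL = 13.019 mL
streptomycin: dilute stock: 152 µg/mL × 351 mL ÷ 84500 µg/mL = 0.631 mL

beef extract 1.629 g; sodium lactate 13.019 mL; streptomycin 0.631 mL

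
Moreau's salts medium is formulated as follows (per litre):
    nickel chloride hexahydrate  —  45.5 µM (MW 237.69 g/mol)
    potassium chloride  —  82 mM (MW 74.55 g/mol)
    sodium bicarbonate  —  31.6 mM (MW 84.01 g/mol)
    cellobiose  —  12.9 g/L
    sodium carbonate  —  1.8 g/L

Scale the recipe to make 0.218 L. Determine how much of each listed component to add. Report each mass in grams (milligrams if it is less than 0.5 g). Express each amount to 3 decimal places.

nickel chloride hexahydrate 2.358 mg; potassium chloride 1.333 g; sodium bicarbonate 0.579 g; cellobiose 2.812 g; sodium carbonate 392.400 mg

Scale factor relative to 1 L: 0.218.
nickel chloride hexahydrate: 45.5 µmol/L × 237.69 g/mol × 0.218 L ÷ 1000 = 2.358 mg
potassium chloride: 82 mmol/L × 74.55 g/mol × 0.218 L ÷ 1000 = 1.333 g
sodium bicarbonate: 31.6 mmol/L × 84.01 g/mol × 0.218 L ÷ 1000 = 0.579 g
cellobiose: 12.9 g/L × 0.218 L = 2.812 g
sodium carbonate: 1.8 g/L × 0.218 L = 0.3924 g = 392.400 mg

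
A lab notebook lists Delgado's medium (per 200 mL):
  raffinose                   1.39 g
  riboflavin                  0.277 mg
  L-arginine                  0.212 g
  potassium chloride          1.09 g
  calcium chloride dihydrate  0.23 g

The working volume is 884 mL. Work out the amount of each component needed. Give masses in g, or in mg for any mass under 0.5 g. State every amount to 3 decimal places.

raffinose 6.144 g; riboflavin 1.224 mg; L-arginine 0.937 g; potassium chloride 4.818 g; calcium chloride dihydrate 1.017 g

Ratio of target to recipe volume: 884 / 200 = 4.42.
raffinose: 1.39 g × (884 mL / 200 mL) = 6.144 g
riboflavin: 0.277 mg × (884 mL / 200 mL) = 1.224 mg
L-arginine: 0.212 g × (884 mL / 200 mL) = 0.937 g
potassium chloride: 1.09 g × (884 mL / 200 mL) = 4.818 g
calcium chloride dihydrate: 0.23 g × (884 mL / 200 mL) = 1.017 g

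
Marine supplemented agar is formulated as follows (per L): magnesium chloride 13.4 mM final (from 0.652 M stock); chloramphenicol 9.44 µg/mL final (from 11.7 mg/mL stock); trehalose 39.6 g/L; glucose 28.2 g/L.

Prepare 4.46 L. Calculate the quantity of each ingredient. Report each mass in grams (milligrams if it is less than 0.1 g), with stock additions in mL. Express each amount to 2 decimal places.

magnesium chloride 91.66 mL; chloramphenicol 3.60 mL; trehalose 176.62 g; glucose 125.77 g

Scale factor relative to 1 L: 4.46.
magnesium chloride: C1V1 = C2V2 → 13.4 mM × 4460 mL ÷ 652 mM = 91.66 mL
chloramphenicol: C1V1 = C2V2 → 9.44 µg/mL × 4460 mL ÷ 11700 µg/mL = 3.60 mL
trehalose: 39.6 g/L × 4.46 L = 176.62 g
glucose: 28.2 g/L × 4.46 L = 125.77 g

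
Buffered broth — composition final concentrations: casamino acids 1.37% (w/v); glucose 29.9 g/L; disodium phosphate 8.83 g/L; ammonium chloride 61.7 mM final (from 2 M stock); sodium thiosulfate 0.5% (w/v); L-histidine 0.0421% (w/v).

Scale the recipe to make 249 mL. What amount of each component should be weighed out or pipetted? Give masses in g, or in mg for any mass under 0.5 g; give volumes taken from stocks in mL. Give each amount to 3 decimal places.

casamino acids 3.411 g; glucose 7.445 g; disodium phosphate 2.199 g; ammonium chloride 7.682 mL; sodium thiosulfate 1.245 g; L-histidine 104.829 mg

Scale factor relative to 1 L: 0.249.
casamino acids: 1.37% w/v = 13.7 g/L → 13.7 × 0.249 L = 3.411 g
glucose: 29.9 g/L × 0.249 L = 7.445 g
disodium phosphate: 8.83 g/L × 0.249 L = 2.199 g
ammonium chloride: C1V1 = C2V2 → 61.7 mM × 249 mL ÷ 2000 mM = 7.682 mL
sodium thiosulfate: 0.5 g per 100 mL × 249 mL ÷ 100 = 1.245 g
L-histidine: 0.0421 g per 100 mL × 249 mL ÷ 100 = 0.104829 g = 104.829 mg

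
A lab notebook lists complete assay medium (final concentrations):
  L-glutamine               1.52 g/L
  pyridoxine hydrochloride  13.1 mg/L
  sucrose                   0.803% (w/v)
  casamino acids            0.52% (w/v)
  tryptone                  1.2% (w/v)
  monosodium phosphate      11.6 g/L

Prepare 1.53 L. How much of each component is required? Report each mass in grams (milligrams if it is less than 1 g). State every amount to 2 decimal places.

L-glutamine 2.33 g; pyridoxine hydrochloride 20.04 mg; sucrose 12.29 g; casamino acids 7.96 g; tryptone 18.36 g; monosodium phosphate 17.75 g

Working volume: 1.53 L.
L-glutamine: 1.52 g/L × 1.53 L = 2.33 g
pyridoxine hydrochloride: 13.1 mg/L × 1.53 L = 20.04 mg
sucrose: 0.803 g per 100 mL × 1530 mL ÷ 100 = 12.29 g
casamino acids: 0.52 g per 100 mL × 1530 mL ÷ 100 = 7.96 g
tryptone: 1.2 g per 100 mL × 1530 mL ÷ 100 = 18.36 g
monosodium phosphate: 11.6 g/L × 1.53 L = 17.75 g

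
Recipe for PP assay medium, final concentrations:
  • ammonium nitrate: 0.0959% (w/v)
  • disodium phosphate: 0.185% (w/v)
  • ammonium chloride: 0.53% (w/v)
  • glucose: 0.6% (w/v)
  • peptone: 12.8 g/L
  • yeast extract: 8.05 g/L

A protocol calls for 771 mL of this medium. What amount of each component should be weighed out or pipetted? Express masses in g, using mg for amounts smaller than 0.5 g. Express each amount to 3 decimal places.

ammonium nitrate 0.739 g; disodium phosphate 1.426 g; ammonium chloride 4.086 g; glucose 4.626 g; peptone 9.869 g; yeast extract 6.207 g

Working volume: 771 mL = 0.771 L.
ammonium nitrate: 0.0959% w/v = 0.959 g/L → 0.959 × 0.771 L = 0.739 g
disodium phosphate: 0.185 g per 100 mL × 771 mL ÷ 100 = 1.426 g
ammonium chloride: 0.53 g per 100 mL × 771 mL ÷ 100 = 4.086 g
glucose: 0.6% w/v = 6 g/L → 6 × 0.771 L = 4.626 g
peptone: 12.8 g/L × 0.771 L = 9.869 g
yeast extract: 8.05 g/L × 0.771 L = 6.207 g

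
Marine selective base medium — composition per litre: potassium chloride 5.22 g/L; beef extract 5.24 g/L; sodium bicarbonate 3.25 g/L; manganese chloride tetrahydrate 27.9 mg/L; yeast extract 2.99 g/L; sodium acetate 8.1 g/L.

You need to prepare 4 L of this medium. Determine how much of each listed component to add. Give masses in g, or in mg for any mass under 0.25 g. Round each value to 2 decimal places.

potassium chloride 20.88 g; beef extract 20.96 g; sodium bicarbonate 13.00 g; manganese chloride tetrahydrate 111.60 mg; yeast extract 11.96 g; sodium acetate 32.40 g

Working volume: 4 L.
potassium chloride: 5.22 g/L × 4 L = 20.88 g
beef extract: 5.24 g/L × 4 L = 20.96 g
sodium bicarbonate: 3.25 g/L × 4 L = 13.00 g
manganese chloride tetrahydrate: 27.9 mg/L × 4 L = 111.60 mg
yeast extract: 2.99 g/L × 4 L = 11.96 g
sodium acetate: 8.1 g/L × 4 L = 32.40 g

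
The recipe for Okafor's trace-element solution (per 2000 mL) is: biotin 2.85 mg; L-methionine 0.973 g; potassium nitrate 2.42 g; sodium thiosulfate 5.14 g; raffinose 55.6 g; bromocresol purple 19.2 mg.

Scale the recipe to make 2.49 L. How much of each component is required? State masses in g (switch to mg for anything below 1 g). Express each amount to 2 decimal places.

biotin 3.55 mg; L-methionine 1.21 g; potassium nitrate 3.01 g; sodium thiosulfate 6.40 g; raffinose 69.22 g; bromocresol purple 23.90 mg

Scale factor = 2490 mL / 2000 mL = 1.245.
biotin: 2.85 mg × (2490 mL / 2000 mL) = 3.55 mg
L-methionine: 0.973 g × (2490 mL / 2000 mL) = 1.21 g
potassium nitrate: 2.42 g × (2490 mL / 2000 mL) = 3.01 g
sodium thiosulfate: 5.14 g × (2490 mL / 2000 mL) = 6.40 g
raffinose: 55.6 g × (2490 mL / 2000 mL) = 69.22 g
bromocresol purple: 19.2 mg × (2490 mL / 2000 mL) = 23.90 mg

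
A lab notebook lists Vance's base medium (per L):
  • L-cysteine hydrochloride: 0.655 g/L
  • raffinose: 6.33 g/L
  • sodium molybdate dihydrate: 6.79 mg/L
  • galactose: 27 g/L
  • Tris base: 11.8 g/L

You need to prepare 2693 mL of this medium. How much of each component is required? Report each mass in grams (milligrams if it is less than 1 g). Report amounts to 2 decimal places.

L-cysteine hydrochloride 1.76 g; raffinose 17.05 g; sodium molybdate dihydrate 18.29 mg; galactose 72.71 g; Tris base 31.78 g

Target volume = 2693 mL = 2.693 L.
L-cysteine hydrochloride: 0.655 g/L × 2.693 L = 1.76 g
raffinose: 6.33 g/L × 2.693 L = 17.05 g
sodium molybdate dihydrate: 6.79 mg/L × 2.693 L = 18.29 mg
galactose: 27 g/L × 2.693 L = 72.71 g
Tris base: 11.8 g/L × 2.693 L = 31.78 g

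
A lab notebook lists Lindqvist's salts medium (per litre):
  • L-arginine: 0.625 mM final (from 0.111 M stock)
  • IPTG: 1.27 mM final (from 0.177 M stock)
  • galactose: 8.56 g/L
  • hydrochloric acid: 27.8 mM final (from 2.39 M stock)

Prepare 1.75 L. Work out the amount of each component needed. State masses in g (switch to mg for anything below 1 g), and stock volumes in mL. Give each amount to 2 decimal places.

L-arginine 9.85 mL; IPTG 12.56 mL; galactose 14.98 g; hydrochloric acid 20.36 mL

Working volume: 1.75 L.
L-arginine: dilute stock: 0.625 mM × 1750 mL ÷ 111 mM = 9.85 mL
IPTG: V = C2·V2/C1 = 1.27 mM × 1750 mL ÷ 177 mM = 12.56 mL
galactose: 8.56 g/L × 1.75 L = 14.98 g
hydrochloric acid: dilute stock: 27.8 mM × 1750 mL ÷ 2390 mM = 20.36 mL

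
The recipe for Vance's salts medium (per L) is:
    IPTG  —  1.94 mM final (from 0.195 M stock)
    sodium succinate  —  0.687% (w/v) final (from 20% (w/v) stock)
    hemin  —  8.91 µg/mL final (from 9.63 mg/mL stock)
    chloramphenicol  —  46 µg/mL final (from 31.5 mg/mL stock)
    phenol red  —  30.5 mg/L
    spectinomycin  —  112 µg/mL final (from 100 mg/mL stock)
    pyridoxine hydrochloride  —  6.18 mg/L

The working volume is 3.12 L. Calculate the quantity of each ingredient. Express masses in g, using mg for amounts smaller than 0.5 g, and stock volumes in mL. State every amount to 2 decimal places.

Working volume: 3.12 L.
IPTG: C1V1 = C2V2 → 1.94 mM × 3120 mL ÷ 195 mM = 31.04 mL
sodium succinate: C1V1 = C2V2 → 0.687% ÷ 20% × 3120 mL = 107.17 mL
hemin: dilute stock: 8.91 µg/mL × 3120 mL ÷ 9630 µg/mL = 2.89 mL
chloramphenicol: C1V1 = C2V2 → 46 µg/mL × 3120 mL ÷ 31500 µg/mL = 4.56 mL
phenol red: 30.5 mg/L × 3.12 L = 95.16 mg
spectinomycin: C1V1 = C2V2 → 112 µg/mL × 3120 mL ÷ 100000 µg/mL = 3.49 mL
pyridoxine hydrochloride: 6.18 mg/L × 3.12 L = 19.28 mg

IPTG 31.04 mL; sodium succinate 107.17 mL; hemin 2.89 mL; chloramphenicol 4.56 mL; phenol red 95.16 mg; spectinomycin 3.49 mL; pyridoxine hydrochloride 19.28 mg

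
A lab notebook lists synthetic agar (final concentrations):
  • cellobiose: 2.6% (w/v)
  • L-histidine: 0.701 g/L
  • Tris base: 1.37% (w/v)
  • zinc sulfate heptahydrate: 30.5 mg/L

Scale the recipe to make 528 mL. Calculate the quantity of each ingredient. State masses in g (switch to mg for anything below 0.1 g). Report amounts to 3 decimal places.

cellobiose 13.728 g; L-histidine 0.370 g; Tris base 7.234 g; zinc sulfate heptahydrate 16.104 mg

Scale factor relative to 1 L: 0.528.
cellobiose: 2.6 g per 100 mL × 528 mL ÷ 100 = 13.728 g
L-histidine: 0.701 g/L × 0.528 L = 0.370 g
Tris base: 1.37% w/v = 13.7 g/L → 13.7 × 0.528 L = 7.234 g
zinc sulfate heptahydrate: 30.5 mg/L × 0.528 L = 16.104 mg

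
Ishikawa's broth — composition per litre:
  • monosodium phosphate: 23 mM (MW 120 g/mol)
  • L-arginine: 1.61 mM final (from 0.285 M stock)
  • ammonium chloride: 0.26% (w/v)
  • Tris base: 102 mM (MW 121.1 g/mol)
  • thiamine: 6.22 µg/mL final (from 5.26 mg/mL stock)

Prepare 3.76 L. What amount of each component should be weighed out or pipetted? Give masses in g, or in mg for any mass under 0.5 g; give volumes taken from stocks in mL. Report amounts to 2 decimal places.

monosodium phosphate 10.38 g; L-arginine 21.24 mL; ammonium chloride 9.78 g; Tris base 46.44 g; thiamine 4.45 mL

Working volume: 3.76 L.
monosodium phosphate: 23 mmol/L × 120 g/mol × 3.76 L ÷ 1000 = 10.38 g
L-arginine: dilute stock: 1.61 mM × 3760 mL ÷ 285 mM = 21.24 mL
ammonium chloride: 0.26% w/v = 2.6 g/L → 2.6 × 3.76 L = 9.78 g
Tris base: 102 mmol/L × 121.1 g/mol × 3.76 L ÷ 1000 = 46.44 g
thiamine: V = C2·V2/C1 = 6.22 µg/mL × 3760 mL ÷ 5260 µg/mL = 4.45 mL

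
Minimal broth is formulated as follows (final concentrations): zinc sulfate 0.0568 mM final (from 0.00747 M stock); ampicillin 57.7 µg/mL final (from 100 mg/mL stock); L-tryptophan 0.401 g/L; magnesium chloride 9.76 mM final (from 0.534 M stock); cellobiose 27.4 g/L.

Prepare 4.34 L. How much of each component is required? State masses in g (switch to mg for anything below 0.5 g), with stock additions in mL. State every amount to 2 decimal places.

zinc sulfate 33.00 mL; ampicillin 2.50 mL; L-tryptophan 1.74 g; magnesium chloride 79.32 mL; cellobiose 118.92 g

Scale factor relative to 1 L: 4.34.
zinc sulfate: V = C2·V2/C1 = 0.0568 mM × 4340 mL ÷ 7.47 mM = 33.00 mL
ampicillin: dilute stock: 57.7 µg/mL × 4340 mL ÷ 100000 µg/mL = 2.50 mL
L-tryptophan: 0.401 g/L × 4.34 L = 1.74 g
magnesium chloride: dilute stock: 9.76 mM × 4340 mL ÷ 534 mM = 79.32 mL
cellobiose: 27.4 g/L × 4.34 L = 118.92 g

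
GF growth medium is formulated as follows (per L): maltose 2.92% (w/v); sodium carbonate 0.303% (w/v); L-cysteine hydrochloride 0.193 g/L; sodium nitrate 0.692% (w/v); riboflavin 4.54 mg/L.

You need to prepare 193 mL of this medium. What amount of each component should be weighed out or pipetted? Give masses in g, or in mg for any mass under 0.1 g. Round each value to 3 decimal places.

maltose 5.636 g; sodium carbonate 0.585 g; L-cysteine hydrochloride 37.249 mg; sodium nitrate 1.336 g; riboflavin 0.876 mg

Target volume = 193 mL = 0.193 L.
maltose: 2.92% w/v = 29.2 g/L → 29.2 × 0.193 L = 5.636 g
sodium carbonate: 0.303% w/v = 3.03 g/L → 3.03 × 0.193 L = 0.585 g
L-cysteine hydrochloride: 0.193 g/L × 0.193 L = 0.037249 g = 37.249 mg
sodium nitrate: 0.692 g per 100 mL × 193 mL ÷ 100 = 1.336 g
riboflavin: 4.54 mg/L × 0.193 L = 0.876 mg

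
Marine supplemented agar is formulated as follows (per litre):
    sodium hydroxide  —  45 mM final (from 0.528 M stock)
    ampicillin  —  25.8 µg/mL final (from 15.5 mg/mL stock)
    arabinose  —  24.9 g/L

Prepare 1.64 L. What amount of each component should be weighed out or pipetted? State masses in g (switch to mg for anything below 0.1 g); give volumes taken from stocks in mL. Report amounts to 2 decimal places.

Scale factor relative to 1 L: 1.64.
sodium hydroxide: C1V1 = C2V2 → 45 mM × 1640 mL ÷ 528 mM = 139.77 mL
ampicillin: C1V1 = C2V2 → 25.8 µg/mL × 1640 mL ÷ 15500 µg/mL = 2.73 mL
arabinose: 24.9 g/L × 1.64 L = 40.84 g

sodium hydroxide 139.77 mL; ampicillin 2.73 mL; arabinose 40.84 g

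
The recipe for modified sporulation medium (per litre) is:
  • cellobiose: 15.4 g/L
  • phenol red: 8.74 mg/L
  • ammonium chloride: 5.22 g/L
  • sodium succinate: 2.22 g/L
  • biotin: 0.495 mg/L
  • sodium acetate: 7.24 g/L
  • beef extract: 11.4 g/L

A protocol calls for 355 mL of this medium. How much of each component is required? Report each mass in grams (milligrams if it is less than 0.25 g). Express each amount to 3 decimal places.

cellobiose 5.467 g; phenol red 3.103 mg; ammonium chloride 1.853 g; sodium succinate 0.788 g; biotin 0.176 mg; sodium acetate 2.570 g; beef extract 4.047 g

Working volume: 355 mL = 0.355 L.
cellobiose: 15.4 g/L × 0.355 L = 5.467 g
phenol red: 8.74 mg/L × 0.355 L = 3.103 mg
ammonium chloride: 5.22 g/L × 0.355 L = 1.853 g
sodium succinate: 2.22 g/L × 0.355 L = 0.788 g
biotin: 0.495 mg/L × 0.355 L = 0.176 mg
sodium acetate: 7.24 g/L × 0.355 L = 2.570 g
beef extract: 11.4 g/L × 0.355 L = 4.047 g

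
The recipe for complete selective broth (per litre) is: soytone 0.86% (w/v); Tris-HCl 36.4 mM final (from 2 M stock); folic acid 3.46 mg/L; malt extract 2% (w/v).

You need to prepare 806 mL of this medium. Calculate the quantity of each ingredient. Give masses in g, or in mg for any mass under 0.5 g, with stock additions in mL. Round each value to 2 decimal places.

Scale factor relative to 1 L: 0.806.
soytone: 0.86% w/v = 8.6 g/L → 8.6 × 0.806 L = 6.93 g
Tris-HCl: V = C2·V2/C1 = 36.4 mM × 806 mL ÷ 2000 mM = 14.67 mL
folic acid: 3.46 mg/L × 0.806 L = 2.79 mg
malt extract: 2% w/v = 20 g/L → 20 × 0.806 L = 16.12 g

soytone 6.93 g; Tris-HCl 14.67 mL; folic acid 2.79 mg; malt extract 16.12 g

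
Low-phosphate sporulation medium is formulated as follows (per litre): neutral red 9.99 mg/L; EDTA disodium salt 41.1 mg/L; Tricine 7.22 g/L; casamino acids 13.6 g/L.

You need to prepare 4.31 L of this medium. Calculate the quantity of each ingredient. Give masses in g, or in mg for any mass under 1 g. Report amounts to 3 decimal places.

Working volume: 4.31 L.
neutral red: 9.99 mg/L × 4.31 L = 43.057 mg
EDTA disodium salt: 41.1 mg/L × 4.31 L = 177.141 mg
Tricine: 7.22 g/L × 4.31 L = 31.118 g
casamino acids: 13.6 g/L × 4.31 L = 58.616 g

neutral red 43.057 mg; EDTA disodium salt 177.141 mg; Tricine 31.118 g; casamino acids 58.616 g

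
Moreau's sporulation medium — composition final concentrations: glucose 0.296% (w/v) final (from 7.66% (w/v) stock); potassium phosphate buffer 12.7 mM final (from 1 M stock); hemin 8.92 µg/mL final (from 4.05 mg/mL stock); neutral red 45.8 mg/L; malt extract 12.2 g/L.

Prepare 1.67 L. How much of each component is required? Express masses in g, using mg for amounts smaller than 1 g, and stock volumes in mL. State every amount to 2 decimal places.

Working volume: 1.67 L.
glucose: V = C2·V2/C1 = 0.296% ÷ 7.66% × 1670 mL = 64.53 mL
potassium phosphate buffer: dilute stock: 12.7 mM × 1670 mL ÷ 1000 mM = 21.21 mL
hemin: C1V1 = C2V2 → 8.92 µg/mL × 1670 mL ÷ 4050 µg/mL = 3.68 mL
neutral red: 45.8 mg/L × 1.67 L = 76.49 mg
malt extract: 12.2 g/L × 1.67 L = 20.37 g

glucose 64.53 mL; potassium phosphate buffer 21.21 mL; hemin 3.68 mL; neutral red 76.49 mg; malt extract 20.37 g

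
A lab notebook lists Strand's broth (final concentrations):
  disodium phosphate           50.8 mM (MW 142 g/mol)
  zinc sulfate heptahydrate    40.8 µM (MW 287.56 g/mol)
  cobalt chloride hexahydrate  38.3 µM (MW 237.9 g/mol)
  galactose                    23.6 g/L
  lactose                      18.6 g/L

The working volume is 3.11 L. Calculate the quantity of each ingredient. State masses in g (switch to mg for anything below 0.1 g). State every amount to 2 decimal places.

disodium phosphate 22.43 g; zinc sulfate heptahydrate 36.49 mg; cobalt chloride hexahydrate 28.34 mg; galactose 73.40 g; lactose 57.85 g

Working volume: 3.11 L.
disodium phosphate: 50.8 mmol/L × 142 g/mol × 3.11 L ÷ 1000 = 22.43 g
zinc sulfate heptahydrate: 40.8 µmol/L × 287.56 g/mol × 3.11 L ÷ 1000 = 36.49 mg
cobalt chloride hexahydrate: 38.3 µmol/L × 237.9 g/mol × 3.11 L ÷ 1000 = 28.34 mg
galactose: 23.6 g/L × 3.11 L = 73.40 g
lactose: 18.6 g/L × 3.11 L = 57.85 g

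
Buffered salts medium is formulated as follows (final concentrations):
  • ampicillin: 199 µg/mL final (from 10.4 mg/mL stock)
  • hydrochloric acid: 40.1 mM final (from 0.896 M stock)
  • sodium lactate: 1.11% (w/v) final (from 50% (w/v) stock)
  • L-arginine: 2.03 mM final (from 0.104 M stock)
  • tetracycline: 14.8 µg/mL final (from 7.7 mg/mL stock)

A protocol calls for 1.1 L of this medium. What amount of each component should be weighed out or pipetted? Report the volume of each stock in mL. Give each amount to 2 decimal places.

Working volume: 1.1 L.
ampicillin: C1V1 = C2V2 → 199 µg/mL × 1100 mL ÷ 10400 µg/mL = 21.05 mL
hydrochloric acid: dilute stock: 40.1 mM × 1100 mL ÷ 896 mM = 49.23 mL
sodium lactate: V = C2·V2/C1 = 1.11% ÷ 50% × 1100 mL = 24.42 mL
L-arginine: V = C2·V2/C1 = 2.03 mM × 1100 mL ÷ 104 mM = 21.47 mL
tetracycline: dilute stock: 14.8 µg/mL × 1100 mL ÷ 7700 µg/mL = 2.11 mL

ampicillin 21.05 mL; hydrochloric acid 49.23 mL; sodium lactate 24.42 mL; L-arginine 21.47 mL; tetracycline 2.11 mL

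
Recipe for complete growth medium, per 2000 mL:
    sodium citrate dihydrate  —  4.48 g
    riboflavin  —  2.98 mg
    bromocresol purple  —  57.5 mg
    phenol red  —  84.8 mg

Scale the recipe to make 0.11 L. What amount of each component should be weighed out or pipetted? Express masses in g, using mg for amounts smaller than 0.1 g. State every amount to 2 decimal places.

Ratio of target to recipe volume: 110 / 2000 = 0.055.
sodium citrate dihydrate: 4.48 g × (110 mL / 2000 mL) = 0.25 g
riboflavin: 2.98 mg × (110 mL / 2000 mL) = 0.16 mg
bromocresol purple: 57.5 mg × (110 mL / 2000 mL) = 3.16 mg
phenol red: 84.8 mg × (110 mL / 2000 mL) = 4.66 mg

sodium citrate dihydrate 0.25 g; riboflavin 0.16 mg; bromocresol purple 3.16 mg; phenol red 4.66 mg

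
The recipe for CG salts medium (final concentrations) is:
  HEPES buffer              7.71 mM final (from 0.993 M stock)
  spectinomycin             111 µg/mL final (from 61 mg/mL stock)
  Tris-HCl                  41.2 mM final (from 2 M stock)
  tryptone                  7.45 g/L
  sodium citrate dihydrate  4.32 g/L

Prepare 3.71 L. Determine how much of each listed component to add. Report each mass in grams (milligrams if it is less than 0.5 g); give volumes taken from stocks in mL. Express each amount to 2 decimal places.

Scale factor relative to 1 L: 3.71.
HEPES buffer: V = C2·V2/C1 = 7.71 mM × 3710 mL ÷ 993 mM = 28.81 mL
spectinomycin: V = C2·V2/C1 = 111 µg/mL × 3710 mL ÷ 61000 µg/mL = 6.75 mL
Tris-HCl: dilute stock: 41.2 mM × 3710 mL ÷ 2000 mM = 76.43 mL
tryptone: 7.45 g/L × 3.71 L = 27.64 g
sodium citrate dihydrate: 4.32 g/L × 3.71 L = 16.03 g

HEPES buffer 28.81 mL; spectinomycin 6.75 mL; Tris-HCl 76.43 mL; tryptone 27.64 g; sodium citrate dihydrate 16.03 g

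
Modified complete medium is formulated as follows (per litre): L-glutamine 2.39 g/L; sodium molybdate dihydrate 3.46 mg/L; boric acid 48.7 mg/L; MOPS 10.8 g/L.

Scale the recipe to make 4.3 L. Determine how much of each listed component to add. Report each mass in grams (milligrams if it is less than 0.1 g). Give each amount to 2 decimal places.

Working volume: 4.3 L.
L-glutamine: 2.39 g/L × 4.3 L = 10.28 g
sodium molybdate dihydrate: 3.46 mg/L × 4.3 L = 14.88 mg
boric acid: 48.7 mg/L × 4.3 L = 209.41 mg = 0.21 g
MOPS: 10.8 g/L × 4.3 L = 46.44 g

L-glutamine 10.28 g; sodium molybdate dihydrate 14.88 mg; boric acid 0.21 g; MOPS 46.44 g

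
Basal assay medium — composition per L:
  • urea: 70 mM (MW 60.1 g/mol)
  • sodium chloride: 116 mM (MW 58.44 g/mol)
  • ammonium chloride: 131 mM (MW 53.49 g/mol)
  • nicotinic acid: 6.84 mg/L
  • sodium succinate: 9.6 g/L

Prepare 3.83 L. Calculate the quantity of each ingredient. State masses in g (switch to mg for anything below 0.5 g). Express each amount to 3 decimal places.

Scale factor relative to 1 L: 3.83.
urea: 70 mmol/L × 60.1 g/mol × 3.83 L ÷ 1000 = 16.113 g
sodium chloride: 116 mmol/L × 58.44 g/mol × 3.83 L ÷ 1000 = 25.964 g
ammonium chloride: 131 mmol/L × 53.49 g/mol × 3.83 L ÷ 1000 = 26.838 g
nicotinic acid: 6.84 mg/L × 3.83 L = 26.197 mg
sodium succinate: 9.6 g/L × 3.83 L = 36.768 g

urea 16.113 g; sodium chloride 25.964 g; ammonium chloride 26.838 g; nicotinic acid 26.197 mg; sodium succinate 36.768 g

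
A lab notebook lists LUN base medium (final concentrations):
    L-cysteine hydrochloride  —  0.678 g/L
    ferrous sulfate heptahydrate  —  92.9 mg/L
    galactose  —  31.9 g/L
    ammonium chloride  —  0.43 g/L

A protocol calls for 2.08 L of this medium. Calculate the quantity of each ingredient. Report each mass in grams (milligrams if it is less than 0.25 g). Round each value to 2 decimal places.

Working volume: 2.08 L.
L-cysteine hydrochloride: 0.678 g/L × 2.08 L = 1.41 g
ferrous sulfate heptahydrate: 92.9 mg/L × 2.08 L = 193.23 mg
galactose: 31.9 g/L × 2.08 L = 66.35 g
ammonium chloride: 0.43 g/L × 2.08 L = 0.89 g

L-cysteine hydrochloride 1.41 g; ferrous sulfate heptahydrate 193.23 mg; galactose 66.35 g; ammonium chloride 0.89 g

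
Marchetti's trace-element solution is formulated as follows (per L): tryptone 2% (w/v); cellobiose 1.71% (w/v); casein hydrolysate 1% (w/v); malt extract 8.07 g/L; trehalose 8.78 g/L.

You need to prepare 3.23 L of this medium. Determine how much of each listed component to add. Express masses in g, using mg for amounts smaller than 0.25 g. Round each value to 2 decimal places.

tryptone 64.60 g; cellobiose 55.23 g; casein hydrolysate 32.30 g; malt extract 26.07 g; trehalose 28.36 g

Working volume: 3.23 L.
tryptone: 2 g per 100 mL × 3230 mL ÷ 100 = 64.60 g
cellobiose: 1.71 g per 100 mL × 3230 mL ÷ 100 = 55.23 g
casein hydrolysate: 1 g per 100 mL × 3230 mL ÷ 100 = 32.30 g
malt extract: 8.07 g/L × 3.23 L = 26.07 g
trehalose: 8.78 g/L × 3.23 L = 28.36 g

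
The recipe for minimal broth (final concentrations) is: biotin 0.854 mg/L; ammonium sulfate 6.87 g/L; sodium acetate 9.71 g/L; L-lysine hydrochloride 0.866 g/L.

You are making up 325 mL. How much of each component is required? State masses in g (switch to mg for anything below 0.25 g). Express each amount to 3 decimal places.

Working volume: 325 mL = 0.325 L.
biotin: 0.854 mg/L × 0.325 L = 0.278 mg
ammonium sulfate: 6.87 g/L × 0.325 L = 2.233 g
sodium acetate: 9.71 g/L × 0.325 L = 3.156 g
L-lysine hydrochloride: 0.866 g/L × 0.325 L = 0.281 g

biotin 0.278 mg; ammonium sulfate 2.233 g; sodium acetate 3.156 g; L-lysine hydrochloride 0.281 g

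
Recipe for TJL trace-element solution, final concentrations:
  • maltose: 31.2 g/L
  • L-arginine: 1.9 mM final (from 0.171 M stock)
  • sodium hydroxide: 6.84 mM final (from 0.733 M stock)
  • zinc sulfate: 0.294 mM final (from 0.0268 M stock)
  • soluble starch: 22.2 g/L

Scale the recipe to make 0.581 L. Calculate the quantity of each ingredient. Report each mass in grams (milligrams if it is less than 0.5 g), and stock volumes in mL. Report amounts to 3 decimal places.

maltose 18.127 g; L-arginine 6.456 mL; sodium hydroxide 5.422 mL; zinc sulfate 6.374 mL; soluble starch 12.898 g

Scale factor relative to 1 L: 0.581.
maltose: 31.2 g/L × 0.581 L = 18.127 g
L-arginine: dilute stock: 1.9 mM × 581 mL ÷ 171 mM = 6.456 mL
sodium hydroxide: V = C2·V2/C1 = 6.84 mM × 581 mL ÷ 733 mM = 5.422 mL
zinc sulfate: dilute stock: 0.294 mM × 581 mL ÷ 26.8 mM = 6.374 mL
soluble starch: 22.2 g/L × 0.581 L = 12.898 g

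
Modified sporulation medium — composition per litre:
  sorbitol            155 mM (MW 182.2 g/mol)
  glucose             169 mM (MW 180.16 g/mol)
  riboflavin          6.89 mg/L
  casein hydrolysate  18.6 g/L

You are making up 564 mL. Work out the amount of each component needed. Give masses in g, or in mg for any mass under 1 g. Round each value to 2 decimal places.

sorbitol 15.93 g; glucose 17.17 g; riboflavin 3.89 mg; casein hydrolysate 10.49 g

Target volume = 564 mL = 0.564 L.
sorbitol: 155 mmol/L × 182.2 g/mol × 0.564 L ÷ 1000 = 15.93 g
glucose: 169 mmol/L × 180.16 g/mol × 0.564 L ÷ 1000 = 17.17 g
riboflavin: 6.89 mg/L × 0.564 L = 3.89 mg
casein hydrolysate: 18.6 g/L × 0.564 L = 10.49 g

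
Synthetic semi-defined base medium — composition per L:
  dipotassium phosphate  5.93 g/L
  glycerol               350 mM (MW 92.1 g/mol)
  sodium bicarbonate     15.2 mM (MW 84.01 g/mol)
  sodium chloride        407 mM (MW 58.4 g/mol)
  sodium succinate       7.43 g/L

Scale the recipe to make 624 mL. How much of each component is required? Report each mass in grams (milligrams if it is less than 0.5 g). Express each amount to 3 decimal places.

dipotassium phosphate 3.700 g; glycerol 20.115 g; sodium bicarbonate 0.797 g; sodium chloride 14.832 g; sodium succinate 4.636 g

Working volume: 624 mL = 0.624 L.
dipotassium phosphate: 5.93 g/L × 0.624 L = 3.700 g
glycerol: 350 mmol/L × 92.1 g/mol × 0.624 L ÷ 1000 = 20.115 g
sodium bicarbonate: 15.2 mmol/L × 84.01 g/mol × 0.624 L ÷ 1000 = 0.797 g
sodium chloride: 407 mmol/L × 58.4 g/mol × 0.624 L ÷ 1000 = 14.832 g
sodium succinate: 7.43 g/L × 0.624 L = 4.636 g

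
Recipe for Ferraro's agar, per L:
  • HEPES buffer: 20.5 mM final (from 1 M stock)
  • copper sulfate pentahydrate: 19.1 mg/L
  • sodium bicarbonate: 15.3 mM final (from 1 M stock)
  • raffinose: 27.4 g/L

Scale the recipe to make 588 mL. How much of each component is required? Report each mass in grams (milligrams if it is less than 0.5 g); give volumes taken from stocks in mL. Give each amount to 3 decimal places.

HEPES buffer 12.054 mL; copper sulfate pentahydrate 11.231 mg; sodium bicarbonate 8.996 mL; raffinose 16.111 g

Target volume = 588 mL = 0.588 L.
HEPES buffer: C1V1 = C2V2 → 20.5 mM × 588 mL ÷ 1000 mM = 12.054 mL
copper sulfate pentahydrate: 19.1 mg/L × 0.588 L = 11.231 mg
sodium bicarbonate: dilute stock: 15.3 mM × 588 mL ÷ 1000 mM = 8.996 mL
raffinose: 27.4 g/L × 0.588 L = 16.111 g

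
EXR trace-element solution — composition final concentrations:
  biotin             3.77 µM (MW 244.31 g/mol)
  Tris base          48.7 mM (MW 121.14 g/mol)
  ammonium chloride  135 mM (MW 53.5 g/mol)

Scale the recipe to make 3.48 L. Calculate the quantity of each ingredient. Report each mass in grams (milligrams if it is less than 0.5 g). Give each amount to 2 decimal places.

biotin 3.21 mg; Tris base 20.53 g; ammonium chloride 25.13 g

Working volume: 3.48 L.
biotin: 3.77 µmol/L × 244.31 g/mol × 3.48 L ÷ 1000 = 3.21 mg
Tris base: 48.7 mmol/L × 121.14 g/mol × 3.48 L ÷ 1000 = 20.53 g
ammonium chloride: 135 mmol/L × 53.5 g/mol × 3.48 L ÷ 1000 = 25.13 g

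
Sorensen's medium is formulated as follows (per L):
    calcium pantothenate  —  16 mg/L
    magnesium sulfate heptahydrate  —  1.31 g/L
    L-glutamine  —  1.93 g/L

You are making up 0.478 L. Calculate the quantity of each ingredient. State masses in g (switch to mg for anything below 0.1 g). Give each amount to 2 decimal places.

calcium pantothenate 7.65 mg; magnesium sulfate heptahydrate 0.63 g; L-glutamine 0.92 g

Working volume: 0.478 L.
calcium pantothenate: 16 mg/L × 0.478 L = 7.65 mg
magnesium sulfate heptahydrate: 1.31 g/L × 0.478 L = 0.63 g
L-glutamine: 1.93 g/L × 0.478 L = 0.92 g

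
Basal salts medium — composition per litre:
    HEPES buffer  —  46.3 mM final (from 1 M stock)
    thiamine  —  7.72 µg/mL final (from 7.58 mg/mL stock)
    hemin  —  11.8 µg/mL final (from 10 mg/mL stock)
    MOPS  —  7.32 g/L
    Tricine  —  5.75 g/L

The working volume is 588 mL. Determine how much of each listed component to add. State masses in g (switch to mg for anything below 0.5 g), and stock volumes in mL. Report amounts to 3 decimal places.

HEPES buffer 27.224 mL; thiamine 0.599 mL; hemin 0.694 mL; MOPS 4.304 g; Tricine 3.381 g

Target volume = 588 mL = 0.588 L.
HEPES buffer: dilute stock: 46.3 mM × 588 mL ÷ 1000 mM = 27.224 mL
thiamine: dilute stock: 7.72 µg/mL × 588 mL ÷ 7580 µg/mL = 0.599 mL
hemin: dilute stock: 11.8 µg/mL × 588 mL ÷ 10000 µg/mL = 0.694 mL
MOPS: 7.32 g/L × 0.588 L = 4.304 g
Tricine: 5.75 g/L × 0.588 L = 3.381 g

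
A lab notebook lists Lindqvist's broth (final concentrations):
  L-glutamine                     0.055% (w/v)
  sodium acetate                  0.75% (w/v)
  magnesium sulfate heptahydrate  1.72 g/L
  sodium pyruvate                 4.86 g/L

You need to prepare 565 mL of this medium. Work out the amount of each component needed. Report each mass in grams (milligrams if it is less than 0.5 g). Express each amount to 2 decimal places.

Target volume = 565 mL = 0.565 L.
L-glutamine: 0.055% w/v = 0.55 g/L → 0.55 × 0.565 L = 0.31075 g = 310.75 mg
sodium acetate: 0.75% w/v = 7.5 g/L → 7.5 × 0.565 L = 4.24 g
magnesium sulfate heptahydrate: 1.72 g/L × 0.565 L = 0.97 g
sodium pyruvate: 4.86 g/L × 0.565 L = 2.75 g

L-glutamine 310.75 mg; sodium acetate 4.24 g; magnesium sulfate heptahydrate 0.97 g; sodium pyruvate 2.75 g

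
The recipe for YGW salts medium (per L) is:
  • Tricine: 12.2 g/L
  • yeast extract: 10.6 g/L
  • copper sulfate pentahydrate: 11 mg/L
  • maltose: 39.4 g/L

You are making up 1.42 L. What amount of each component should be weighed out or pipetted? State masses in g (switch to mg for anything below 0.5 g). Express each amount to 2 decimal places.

Tricine 17.32 g; yeast extract 15.05 g; copper sulfate pentahydrate 15.62 mg; maltose 55.95 g

Working volume: 1.42 L.
Tricine: 12.2 g/L × 1.42 L = 17.32 g
yeast extract: 10.6 g/L × 1.42 L = 15.05 g
copper sulfate pentahydrate: 11 mg/L × 1.42 L = 15.62 mg
maltose: 39.4 g/L × 1.42 L = 55.95 g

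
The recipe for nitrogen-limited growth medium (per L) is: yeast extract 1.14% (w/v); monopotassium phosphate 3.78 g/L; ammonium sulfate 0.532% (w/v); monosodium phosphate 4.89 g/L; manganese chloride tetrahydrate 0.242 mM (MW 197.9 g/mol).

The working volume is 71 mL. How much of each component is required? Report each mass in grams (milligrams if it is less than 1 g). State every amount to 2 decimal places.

yeast extract 809.40 mg; monopotassium phosphate 268.38 mg; ammonium sulfate 377.72 mg; monosodium phosphate 347.19 mg; manganese chloride tetrahydrate 3.40 mg

Target volume = 71 mL = 0.071 L.
yeast extract: 1.14 g per 100 mL × 71 mL ÷ 100 = 0.8094 g = 809.40 mg
monopotassium phosphate: 3.78 g/L × 0.071 L = 0.26838 g = 268.38 mg
ammonium sulfate: 0.532 g per 100 mL × 71 mL ÷ 100 = 0.37772 g = 377.72 mg
monosodium phosphate: 4.89 g/L × 0.071 L = 0.34719 g = 347.19 mg
manganese chloride tetrahydrate: 0.242 mmol/L × 197.9 mg/mmol × 0.071 L = 3.40 mg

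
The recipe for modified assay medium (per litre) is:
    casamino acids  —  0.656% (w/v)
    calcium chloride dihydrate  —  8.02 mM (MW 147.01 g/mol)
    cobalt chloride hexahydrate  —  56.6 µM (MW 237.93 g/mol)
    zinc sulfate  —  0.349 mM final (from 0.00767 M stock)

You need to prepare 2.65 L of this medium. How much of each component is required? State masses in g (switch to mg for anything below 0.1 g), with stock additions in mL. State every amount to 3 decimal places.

Scale factor relative to 1 L: 2.65.
casamino acids: 0.656% w/v = 6.56 g/L → 6.56 × 2.65 L = 17.384 g
calcium chloride dihydrate: 8.02 mmol/L × 147.01 g/mol × 2.65 L ÷ 1000 = 3.124 g
cobalt chloride hexahydrate: 56.6 µmol/L × 237.93 g/mol × 2.65 L ÷ 1000 = 35.687 mg
zinc sulfate: V = C2·V2/C1 = 0.349 mM × 2650 mL ÷ 7.67 mM = 120.580 mL

casamino acids 17.384 g; calcium chloride dihydrate 3.124 g; cobalt chloride hexahydrate 35.687 mg; zinc sulfate 120.580 mL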